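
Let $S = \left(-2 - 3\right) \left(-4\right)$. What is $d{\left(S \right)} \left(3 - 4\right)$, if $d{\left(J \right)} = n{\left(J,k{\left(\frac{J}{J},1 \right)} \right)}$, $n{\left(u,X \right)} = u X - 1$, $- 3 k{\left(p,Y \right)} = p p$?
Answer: $\frac{23}{3} \approx 7.6667$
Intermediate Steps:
$k{\left(p,Y \right)} = - \frac{p^{2}}{3}$ ($k{\left(p,Y \right)} = - \frac{p p}{3} = - \frac{p^{2}}{3}$)
$S = 20$ ($S = \left(-5\right) \left(-4\right) = 20$)
$n{\left(u,X \right)} = -1 + X u$ ($n{\left(u,X \right)} = X u - 1 = -1 + X u$)
$d{\left(J \right)} = -1 - \frac{J}{3}$ ($d{\left(J \right)} = -1 + - \frac{\left(\frac{J}{J}\right)^{2}}{3} J = -1 + - \frac{1^{2}}{3} J = -1 + \left(- \frac{1}{3}\right) 1 J = -1 - \frac{J}{3}$)
$d{\left(S \right)} \left(3 - 4\right) = \left(-1 - \frac{20}{3}\right) \left(3 - 4\right) = \left(-1 - \frac{20}{3}\right) \left(-1\right) = \left(- \frac{23}{3}\right) \left(-1\right) = \frac{23}{3}$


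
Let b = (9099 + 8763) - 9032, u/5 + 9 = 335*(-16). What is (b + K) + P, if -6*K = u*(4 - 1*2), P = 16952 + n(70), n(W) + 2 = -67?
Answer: 103984/3 ≈ 34661.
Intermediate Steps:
u = -26845 (u = -45 + 5*(335*(-16)) = -45 + 5*(-5360) = -45 - 26800 = -26845)
n(W) = -69 (n(W) = -2 - 67 = -69)
b = 8830 (b = 17862 - 9032 = 8830)
P = 16883 (P = 16952 - 69 = 16883)
K = 26845/3 (K = -(-26845)*(4 - 1*2)/6 = -(-26845)*(4 - 2)/6 = -(-26845)*2/6 = -⅙*(-53690) = 26845/3 ≈ 8948.3)
(b + K) + P = (8830 + 26845/3) + 16883 = 53335/3 + 16883 = 103984/3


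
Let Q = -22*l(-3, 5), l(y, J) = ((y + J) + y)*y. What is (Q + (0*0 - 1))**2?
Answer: 4489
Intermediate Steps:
l(y, J) = y*(J + 2*y) (l(y, J) = ((J + y) + y)*y = (J + 2*y)*y = y*(J + 2*y))
Q = -66 (Q = -(-66)*(5 + 2*(-3)) = -(-66)*(5 - 6) = -(-66)*(-1) = -22*3 = -66)
(Q + (0*0 - 1))**2 = (-66 + (0*0 - 1))**2 = (-66 + (0 - 1))**2 = (-66 - 1)**2 = (-67)**2 = 4489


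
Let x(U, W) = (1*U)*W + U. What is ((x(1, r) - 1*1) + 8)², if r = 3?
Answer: 121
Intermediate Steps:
x(U, W) = U + U*W (x(U, W) = U*W + U = U + U*W)
((x(1, r) - 1*1) + 8)² = ((1*(1 + 3) - 1*1) + 8)² = ((1*4 - 1) + 8)² = ((4 - 1) + 8)² = (3 + 8)² = 11² = 121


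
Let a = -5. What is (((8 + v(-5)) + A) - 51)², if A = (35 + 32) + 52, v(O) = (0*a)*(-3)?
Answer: 5776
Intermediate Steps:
v(O) = 0 (v(O) = (0*(-5))*(-3) = 0*(-3) = 0)
A = 119 (A = 67 + 52 = 119)
(((8 + v(-5)) + A) - 51)² = (((8 + 0) + 119) - 51)² = ((8 + 119) - 51)² = (127 - 51)² = 76² = 5776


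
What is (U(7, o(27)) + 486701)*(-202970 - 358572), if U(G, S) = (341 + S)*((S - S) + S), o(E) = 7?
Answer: -274670969254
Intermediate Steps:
U(G, S) = S*(341 + S) (U(G, S) = (341 + S)*(0 + S) = (341 + S)*S = S*(341 + S))
(U(7, o(27)) + 486701)*(-202970 - 358572) = (7*(341 + 7) + 486701)*(-202970 - 358572) = (7*348 + 486701)*(-561542) = (2436 + 486701)*(-561542) = 489137*(-561542) = -274670969254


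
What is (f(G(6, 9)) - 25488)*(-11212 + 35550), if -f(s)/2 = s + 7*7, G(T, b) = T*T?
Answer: -624464404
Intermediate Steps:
G(T, b) = T²
f(s) = -98 - 2*s (f(s) = -2*(s + 7*7) = -2*(s + 49) = -2*(49 + s) = -98 - 2*s)
(f(G(6, 9)) - 25488)*(-11212 + 35550) = ((-98 - 2*6²) - 25488)*(-11212 + 35550) = ((-98 - 2*36) - 25488)*24338 = ((-98 - 72) - 25488)*24338 = (-170 - 25488)*24338 = -25658*24338 = -624464404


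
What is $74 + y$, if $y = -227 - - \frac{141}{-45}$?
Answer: $- \frac{2342}{15} \approx -156.13$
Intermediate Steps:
$y = - \frac{3452}{15}$ ($y = -227 - \left(-141\right) \left(- \frac{1}{45}\right) = -227 - \frac{47}{15} = - \frac{3452}{15} \approx -230.13$)
$74 + y = 74 - \frac{3452}{15} = - \frac{2342}{15}$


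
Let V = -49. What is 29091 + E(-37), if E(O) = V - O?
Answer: 29079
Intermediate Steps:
E(O) = -49 - O
29091 + E(-37) = 29091 + (-49 - 1*(-37)) = 29091 + (-49 + 37) = 29091 - 12 = 29079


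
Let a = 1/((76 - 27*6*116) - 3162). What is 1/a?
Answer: -21878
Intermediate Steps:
a = -1/21878 (a = 1/((76 - 162*116) - 3162) = 1/((76 - 18792) - 3162) = 1/(-18716 - 3162) = 1/(-21878) = -1/21878 ≈ -4.5708e-5)
1/a = 1/(-1/21878) = -21878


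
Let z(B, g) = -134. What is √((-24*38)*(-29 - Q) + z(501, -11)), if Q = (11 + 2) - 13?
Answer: √26314 ≈ 162.22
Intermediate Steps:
Q = 0 (Q = 13 - 13 = 0)
√((-24*38)*(-29 - Q) + z(501, -11)) = √((-24*38)*(-29 - 1*0) - 134) = √(-912*(-29 + 0) - 134) = √(-912*(-29) - 134) = √(26448 - 134) = √26314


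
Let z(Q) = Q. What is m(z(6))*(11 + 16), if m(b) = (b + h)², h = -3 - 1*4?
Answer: 27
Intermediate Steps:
h = -7 (h = -3 - 4 = -7)
m(b) = (-7 + b)² (m(b) = (b - 7)² = (-7 + b)²)
m(z(6))*(11 + 16) = (-7 + 6)²*(11 + 16) = (-1)²*27 = 1*27 = 27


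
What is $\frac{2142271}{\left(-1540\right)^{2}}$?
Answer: $\frac{2142271}{2371600} \approx 0.9033$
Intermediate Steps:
$\frac{2142271}{\left(-1540\right)^{2}} = \frac{2142271}{2371600}$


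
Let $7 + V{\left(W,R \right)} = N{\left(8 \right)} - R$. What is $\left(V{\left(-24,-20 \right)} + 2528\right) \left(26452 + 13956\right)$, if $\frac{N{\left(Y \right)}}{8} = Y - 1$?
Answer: $104939576$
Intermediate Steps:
$N{\left(Y \right)} = -8 + 8 Y$ ($N{\left(Y \right)} = 8 \left(Y - 1\right) = 8 \left(-1 + Y\right) = -8 + 8 Y$)
$V{\left(W,R \right)} = 49 - R$ ($V{\left(W,R \right)} = -7 - \left(-56 + R\right) = 49 - R$)
$\left(V{\left(-24,-20 \right)} + 2528\right) \left(26452 + 13956\right) = \left(\left(49 - -20\right) + 2528\right) \left(26452 + 13956\right) = \left(\left(49 + 20\right) + 2528\right) 40408 = \left(69 + 2528\right) 40408 = 2597 \cdot 40408 = 104939576$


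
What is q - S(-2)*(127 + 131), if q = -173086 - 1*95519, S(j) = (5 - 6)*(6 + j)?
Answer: -267573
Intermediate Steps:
S(j) = -6 - j (S(j) = -(6 + j) = -6 - j)
q = -268605 (q = -173086 - 95519 = -268605)
q - S(-2)*(127 + 131) = -268605 - (-6 - 1*(-2))*(127 + 131) = -268605 - (-6 + 2)*258 = -268605 - (-4)*258 = -268605 - 1*(-1032) = -268605 + 1032 = -267573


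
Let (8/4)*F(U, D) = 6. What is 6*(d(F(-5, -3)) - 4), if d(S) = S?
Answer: -6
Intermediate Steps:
F(U, D) = 3 (F(U, D) = (½)*6 = 3)
6*(d(F(-5, -3)) - 4) = 6*(3 - 4) = 6*(-1) = -6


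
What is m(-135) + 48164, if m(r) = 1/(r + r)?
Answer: 13004279/270 ≈ 48164.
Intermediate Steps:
m(r) = 1/(2*r)
m(-135) + 48164 = (½)/(-135) + 48164 = (½)*(-1/135) + 48164 = -1/270 + 48164 = 13004279/270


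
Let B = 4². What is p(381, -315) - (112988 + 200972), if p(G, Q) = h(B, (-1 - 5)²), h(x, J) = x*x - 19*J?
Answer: -314388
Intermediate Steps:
B = 16
h(x, J) = x² - 19*J
p(G, Q) = -428 (p(G, Q) = 16² - 19*(-1 - 5)² = 256 - 19*(-6)² = 256 - 19*36 = 256 - 684 = -428)
p(381, -315) - (112988 + 200972) = -428 - (112988 + 200972) = -428 - 1*313960 = -428 - 313960 = -314388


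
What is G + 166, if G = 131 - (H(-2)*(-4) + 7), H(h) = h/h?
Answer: 294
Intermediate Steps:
H(h) = 1
G = 128 (G = 131 - (1*(-4) + 7) = 131 - (-4 + 7) = 131 - 1*3 = 131 - 3 = 128)
G + 166 = 128 + 166 = 294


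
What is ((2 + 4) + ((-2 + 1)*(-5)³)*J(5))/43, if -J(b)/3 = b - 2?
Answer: -1119/43 ≈ -26.023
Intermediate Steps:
J(b) = 6 - 3*b (J(b) = -3*(b - 2) = -3*(-2 + b) = 6 - 3*b)
((2 + 4) + ((-2 + 1)*(-5)³)*J(5))/43 = ((2 + 4) + ((-2 + 1)*(-5)³)*(6 - 3*5))/43 = (6 + (-1*(-125))*(6 - 15))/43 = (6 + 125*(-9))/43 = (6 - 1125)/43 = (1/43)*(-1119) = -1119/43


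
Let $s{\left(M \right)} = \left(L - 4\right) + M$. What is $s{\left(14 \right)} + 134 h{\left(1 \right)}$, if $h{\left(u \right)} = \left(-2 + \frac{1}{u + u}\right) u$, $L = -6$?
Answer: $-197$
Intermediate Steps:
$s{\left(M \right)} = -10 + M$ ($s{\left(M \right)} = \left(-6 - 4\right) + M = -10 + M$)
$h{\left(u \right)} = u \left(-2 + \frac{1}{2 u}\right)$ ($h{\left(u \right)} = \left(-2 + \frac{1}{2 u}\right) u = u \left(-2 + \frac{1}{2 u}\right)$)
$s{\left(14 \right)} + 134 h{\left(1 \right)} = \left(-10 + 14\right) + 134 \left(\frac{1}{2} - 2\right) = 4 + 134 \left(\frac{1}{2} - 2\right) = 4 + 134 \left(- \frac{3}{2}\right) = 4 - 201 = -197$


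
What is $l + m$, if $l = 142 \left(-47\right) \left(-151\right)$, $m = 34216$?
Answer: $1041990$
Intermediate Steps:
$l = 1007774$ ($l = \left(-6674\right) \left(-151\right) = 1007774$)
$l + m = 1007774 + 34216 = 1041990$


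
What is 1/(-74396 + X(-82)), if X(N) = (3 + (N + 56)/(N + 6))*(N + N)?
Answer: -19/1423938 ≈ -1.3343e-5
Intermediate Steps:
X(N) = 2*N*(3 + (56 + N)/(6 + N)) (X(N) = (3 + (56 + N)/(6 + N))*(2*N) = 2*N*(3 + (56 + N)/(6 + N)))
1/(-74396 + X(-82)) = 1/(-74396 + 4*(-82)*(37 + 2*(-82))/(6 - 82)) = 1/(-74396 + 4*(-82)*(37 - 164)/(-76)) = 1/(-74396 + 4*(-82)*(-1/76)*(-127)) = 1/(-74396 - 10414/19) = 1/(-1423938/19) = -19/1423938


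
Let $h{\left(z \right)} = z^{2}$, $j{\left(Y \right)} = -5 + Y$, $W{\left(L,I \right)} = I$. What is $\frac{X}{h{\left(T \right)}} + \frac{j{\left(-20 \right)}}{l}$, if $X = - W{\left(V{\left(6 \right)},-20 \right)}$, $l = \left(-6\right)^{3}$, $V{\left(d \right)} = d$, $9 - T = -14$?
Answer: $\frac{17545}{114264} \approx 0.15355$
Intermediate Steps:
$T = 23$ ($T = 9 - -14 = 9 + 14 = 23$)
$l = -216$
$X = 20$ ($X = \left(-1\right) \left(-20\right) = 20$)
$\frac{X}{h{\left(T \right)}} + \frac{j{\left(-20 \right)}}{l} = \frac{20}{23^{2}} + \frac{-5 - 20}{-216} = \frac{20}{529} - - \frac{25}{216} = 20 \cdot \frac{1}{529} + \frac{25}{216} = \frac{20}{529} + \frac{25}{216} = \frac{17545}{114264}$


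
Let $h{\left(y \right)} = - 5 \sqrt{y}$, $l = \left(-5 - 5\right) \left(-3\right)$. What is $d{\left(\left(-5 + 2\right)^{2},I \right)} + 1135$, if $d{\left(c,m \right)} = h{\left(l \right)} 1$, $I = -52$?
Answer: $1135 - 5 \sqrt{30} \approx 1107.6$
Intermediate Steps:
$l = 30$ ($l = \left(-10\right) \left(-3\right) = 30$)
$d{\left(c,m \right)} = - 5 \sqrt{30}$ ($d{\left(c,m \right)} = - 5 \sqrt{30} \cdot 1 = - 5 \sqrt{30}$)
$d{\left(\left(-5 + 2\right)^{2},I \right)} + 1135 = - 5 \sqrt{30} + 1135 = 1135 - 5 \sqrt{30}$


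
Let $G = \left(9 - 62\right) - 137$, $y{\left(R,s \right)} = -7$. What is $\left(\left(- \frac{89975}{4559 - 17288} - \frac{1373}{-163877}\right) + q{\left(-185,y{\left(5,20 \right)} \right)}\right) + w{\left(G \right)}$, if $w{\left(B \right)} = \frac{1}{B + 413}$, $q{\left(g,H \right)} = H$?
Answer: $\frac{37850208736}{465175844259} \approx 0.081367$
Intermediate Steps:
$G = -190$ ($G = -53 - 137 = -190$)
$w{\left(B \right)} = \frac{1}{413 + B}$
$\left(\left(- \frac{89975}{4559 - 17288} - \frac{1373}{-163877}\right) + q{\left(-185,y{\left(5,20 \right)} \right)}\right) + w{\left(G \right)} = \left(\left(- \frac{89975}{4559 - 17288} - \frac{1373}{-163877}\right) - 7\right) + \frac{1}{413 - 190} = \left(\left(- \frac{89975}{-12729} - - \frac{1373}{163877}\right) - 7\right) + \frac{1}{223} = \left(\left(\left(-89975\right) \left(- \frac{1}{12729}\right) + \frac{1373}{163877}\right) - 7\right) + \frac{1}{223} = \left(\left(\frac{89975}{12729} + \frac{1373}{163877}\right) - 7\right) + \frac{1}{223} = \left(\frac{14762309992}{2085990333} - 7\right) + \frac{1}{223} = \frac{160377661}{2085990333} + \frac{1}{223} = \frac{37850208736}{465175844259}$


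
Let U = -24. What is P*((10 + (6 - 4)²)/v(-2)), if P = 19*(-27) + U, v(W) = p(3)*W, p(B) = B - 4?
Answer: -3759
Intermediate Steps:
p(B) = -4 + B
v(W) = -W (v(W) = (-4 + 3)*W = -W)
P = -537 (P = 19*(-27) - 24 = -513 - 24 = -537)
P*((10 + (6 - 4)²)/v(-2)) = -537*(10 + (6 - 4)²)/((-1*(-2))) = -537*(10 + 2²)/2 = -537*(10 + 4)/2 = -7518/2 = -537*7 = -3759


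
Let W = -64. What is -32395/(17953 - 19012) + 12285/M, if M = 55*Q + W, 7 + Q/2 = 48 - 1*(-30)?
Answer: 87980495/2734338 ≈ 32.176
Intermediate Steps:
Q = 142 (Q = -14 + 2*(48 - 1*(-30)) = -14 + 2*(48 + 30) = -14 + 2*78 = -14 + 156 = 142)
M = 7746 (M = 55*142 - 64 = 7810 - 64 = 7746)
-32395/(17953 - 19012) + 12285/M = -32395/(17953 - 19012) + 12285/7746 = -32395/(-1059) + 12285*(1/7746) = -32395*(-1/1059) + 4095/2582 = 32395/1059 + 4095/2582 = 87980495/2734338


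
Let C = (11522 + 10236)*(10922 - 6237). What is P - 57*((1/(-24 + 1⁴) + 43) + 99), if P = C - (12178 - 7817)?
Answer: 2344246882/23 ≈ 1.0192e+8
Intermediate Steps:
C = 101936230 (C = 21758*4685 = 101936230)
P = 101931869 (P = 101936230 - (12178 - 7817) = 101936230 - 1*4361 = 101936230 - 4361 = 101931869)
P - 57*((1/(-24 + 1⁴) + 43) + 99) = 101931869 - 57*((1/(-24 + 1⁴) + 43) + 99) = 101931869 - 57*((1/(-24 + 1) + 43) + 99) = 101931869 - 57*((1/(-23) + 43) + 99) = 101931869 - 57*((-1/23 + 43) + 99) = 101931869 - 57*(988/23 + 99) = 101931869 - 57*3265/23 = 101931869 - 186105/23 = 2344246882/23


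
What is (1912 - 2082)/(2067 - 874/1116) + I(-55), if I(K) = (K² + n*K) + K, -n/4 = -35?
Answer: -5453543630/1152949 ≈ -4730.1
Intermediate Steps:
n = 140 (n = -4*(-35) = 140)
I(K) = K² + 141*K (I(K) = (K² + 140*K) + K = K² + 141*K)
(1912 - 2082)/(2067 - 874/1116) + I(-55) = (1912 - 2082)/(2067 - 874/1116) - 55*(141 - 55) = -170/(2067 - 874*1/1116) - 55*86 = -170/(2067 - 437/558) - 4730 = -170/1152949/558 - 4730 = -170*558/1152949 - 4730 = -94860/1152949 - 4730 = -5453543630/1152949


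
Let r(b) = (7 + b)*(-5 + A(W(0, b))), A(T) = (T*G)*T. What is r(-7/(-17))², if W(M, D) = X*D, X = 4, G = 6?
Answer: 168620281956/24137569 ≈ 6985.8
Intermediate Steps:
W(M, D) = 4*D
A(T) = 6*T² (A(T) = (T*6)*T = (6*T)*T = 6*T²)
r(b) = (-5 + 96*b²)*(7 + b) (r(b) = (7 + b)*(-5 + 6*(4*b)²) = (7 + b)*(-5 + 6*(16*b²)) = (7 + b)*(-5 + 96*b²) = (-5 + 96*b²)*(7 + b))
r(-7/(-17))² = (-35 - (-35)/(-17) + 96*(-7/(-17))³ + 672*(-7/(-17))²)² = (-35 - (-35)*(-1)/17 + 96*(-7*(-1/17))³ + 672*(-7*(-1/17))²)² = (-35 - 5*7/17 + 96*(7/17)³ + 672*(7/17)²)² = (-35 - 35/17 + 96*(343/4913) + 672*(49/289))² = (-35 - 35/17 + 32928/4913 + 32928/289)² = (410634/4913)² = 168620281956/24137569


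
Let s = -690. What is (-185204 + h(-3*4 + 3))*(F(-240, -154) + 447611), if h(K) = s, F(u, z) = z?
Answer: -83179571558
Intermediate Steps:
h(K) = -690
(-185204 + h(-3*4 + 3))*(F(-240, -154) + 447611) = (-185204 - 690)*(-154 + 447611) = -185894*447457 = -83179571558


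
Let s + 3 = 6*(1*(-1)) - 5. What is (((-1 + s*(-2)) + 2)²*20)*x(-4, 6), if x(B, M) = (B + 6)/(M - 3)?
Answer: 33640/3 ≈ 11213.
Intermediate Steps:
s = -14 (s = -3 + (6*(1*(-1)) - 5) = -3 + (6*(-1) - 5) = -3 + (-6 - 5) = -3 - 11 = -14)
x(B, M) = (6 + B)/(-3 + M)
(((-1 + s*(-2)) + 2)²*20)*x(-4, 6) = (((-1 - 14*(-2)) + 2)²*20)*((6 - 4)/(-3 + 6)) = (((-1 + 28) + 2)²*20)*(2/3) = ((27 + 2)²*20)*((⅓)*2) = (29²*20)*(⅔) = (841*20)*(⅔) = 16820*(⅔) = 33640/3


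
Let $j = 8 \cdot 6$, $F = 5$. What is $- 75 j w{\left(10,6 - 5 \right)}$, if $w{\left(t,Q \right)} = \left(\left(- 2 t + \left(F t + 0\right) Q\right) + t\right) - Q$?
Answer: $-140400$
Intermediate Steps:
$j = 48$
$w{\left(t,Q \right)} = - Q - t + 5 Q t$ ($w{\left(t,Q \right)} = \left(\left(- 2 t + \left(5 t + 0\right) Q\right) + t\right) - Q = \left(\left(- 2 t + 5 t Q\right) + t\right) - Q = \left(\left(- 2 t + 5 Q t\right) + t\right) - Q = \left(- t + 5 Q t\right) - Q = - Q - t + 5 Q t$)
$- 75 j w{\left(10,6 - 5 \right)} = \left(-75\right) 48 \left(- (6 - 5) - 10 + 5 \left(6 - 5\right) 10\right) = - 3600 \left(- (6 - 5) - 10 + 5 \left(6 - 5\right) 10\right) = - 3600 \left(\left(-1\right) 1 - 10 + 5 \cdot 1 \cdot 10\right) = - 3600 \left(-1 - 10 + 50\right) = \left(-3600\right) 39 = -140400$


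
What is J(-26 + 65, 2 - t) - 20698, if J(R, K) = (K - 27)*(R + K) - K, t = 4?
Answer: -21769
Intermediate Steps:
J(R, K) = -K + (-27 + K)*(K + R) (J(R, K) = (-27 + K)*(K + R) - K = -K + (-27 + K)*(K + R))
J(-26 + 65, 2 - t) - 20698 = ((2 - 1*4)² - 28*(2 - 1*4) - 27*(-26 + 65) + (2 - 1*4)*(-26 + 65)) - 20698 = ((2 - 4)² - 28*(2 - 4) - 27*39 + (2 - 4)*39) - 20698 = ((-2)² - 28*(-2) - 1053 - 2*39) - 20698 = (4 + 56 - 1053 - 78) - 20698 = -1071 - 20698 = -21769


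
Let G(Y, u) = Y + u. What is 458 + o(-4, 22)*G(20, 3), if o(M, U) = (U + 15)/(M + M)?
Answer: 2813/8 ≈ 351.63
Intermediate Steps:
o(M, U) = (15 + U)/(2*M) (o(M, U) = (15 + U)/((2*M)) = (15 + U)*(1/(2*M)) = (15 + U)/(2*M))
458 + o(-4, 22)*G(20, 3) = 458 + ((½)*(15 + 22)/(-4))*(20 + 3) = 458 + ((½)*(-¼)*37)*23 = 458 - 37/8*23 = 458 - 851/8 = 2813/8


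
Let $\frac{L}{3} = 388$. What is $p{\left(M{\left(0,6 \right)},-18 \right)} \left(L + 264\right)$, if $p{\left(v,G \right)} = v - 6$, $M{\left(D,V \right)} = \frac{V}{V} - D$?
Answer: $-7140$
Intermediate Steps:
$L = 1164$ ($L = 3 \cdot 388 = 1164$)
$M{\left(D,V \right)} = 1 - D$
$p{\left(v,G \right)} = -6 + v$ ($p{\left(v,G \right)} = v - 6 = -6 + v$)
$p{\left(M{\left(0,6 \right)},-18 \right)} \left(L + 264\right) = \left(-6 + \left(1 - 0\right)\right) \left(1164 + 264\right) = \left(-6 + \left(1 + 0\right)\right) 1428 = \left(-6 + 1\right) 1428 = \left(-5\right) 1428 = -7140$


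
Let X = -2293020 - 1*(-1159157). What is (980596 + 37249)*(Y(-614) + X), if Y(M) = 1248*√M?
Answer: -1154096785235 + 1270270560*I*√614 ≈ -1.1541e+12 + 3.1476e+10*I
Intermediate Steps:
X = -1133863 (X = -2293020 + 1159157 = -1133863)
(980596 + 37249)*(Y(-614) + X) = (980596 + 37249)*(1248*√(-614) - 1133863) = 1017845*(1248*(I*√614) - 1133863) = 1017845*(1248*I*√614 - 1133863) = 1017845*(-1133863 + 1248*I*√614) = -1154096785235 + 1270270560*I*√614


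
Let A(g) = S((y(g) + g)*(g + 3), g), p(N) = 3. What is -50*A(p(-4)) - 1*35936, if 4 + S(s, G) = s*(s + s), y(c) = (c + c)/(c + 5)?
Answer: -86361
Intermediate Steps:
y(c) = 2*c/(5 + c) (y(c) = (2*c)/(5 + c) = 2*c/(5 + c))
S(s, G) = -4 + 2*s**2 (S(s, G) = -4 + s*(s + s) = -4 + s*(2*s) = -4 + 2*s**2)
A(g) = -4 + 2*(3 + g)**2*(g + 2*g/(5 + g))**2 (A(g) = -4 + 2*((2*g/(5 + g) + g)*(g + 3))**2 = -4 + 2*((g + 2*g/(5 + g))*(3 + g))**2 = -4 + 2*((3 + g)*(g + 2*g/(5 + g)))**2 = -4 + 2*((3 + g)**2*(g + 2*g/(5 + g))**2) = -4 + 2*(3 + g)**2*(g + 2*g/(5 + g))**2)
-50*A(p(-4)) - 1*35936 = -50*(-4 + 2*3**2*(21 + 3**2 + 10*3)**2/(5 + 3)**2) - 1*35936 = -50*(-4 + 2*9*(21 + 9 + 30)**2/8**2) - 35936 = -50*(-4 + 2*9*(1/64)*60**2) - 35936 = -50*(-4 + 2*9*(1/64)*3600) - 35936 = -50*(-4 + 2025/2) - 35936 = -50*2017/2 - 35936 = -50425 - 35936 = -86361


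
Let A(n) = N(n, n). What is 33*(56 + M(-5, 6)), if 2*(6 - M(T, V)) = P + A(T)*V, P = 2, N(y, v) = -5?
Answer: 2508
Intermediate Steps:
A(n) = -5
M(T, V) = 5 + 5*V/2 (M(T, V) = 6 - (2 - 5*V)/2 = 6 + (-1 + 5*V/2) = 5 + 5*V/2)
33*(56 + M(-5, 6)) = 33*(56 + (5 + (5/2)*6)) = 33*(56 + (5 + 15)) = 33*(56 + 20) = 33*76 = 2508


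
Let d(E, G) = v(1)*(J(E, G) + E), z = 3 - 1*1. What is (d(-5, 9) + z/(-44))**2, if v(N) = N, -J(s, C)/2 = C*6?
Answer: 6185169/484 ≈ 12779.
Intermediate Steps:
z = 2 (z = 3 - 1 = 2)
J(s, C) = -12*C (J(s, C) = -2*C*6 = -12*C)
d(E, G) = E - 12*G (d(E, G) = 1*(-12*G + E) = 1*(E - 12*G) = E - 12*G)
(d(-5, 9) + z/(-44))**2 = ((-5 - 12*9) + 2/(-44))**2 = ((-5 - 108) + 2*(-1/44))**2 = (-113 - 1/22)**2 = (-2487/22)**2 = 6185169/484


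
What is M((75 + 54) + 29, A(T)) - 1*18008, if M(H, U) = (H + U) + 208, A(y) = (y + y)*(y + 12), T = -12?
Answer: -17642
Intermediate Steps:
A(y) = 2*y*(12 + y) (A(y) = (2*y)*(12 + y) = 2*y*(12 + y))
M(H, U) = 208 + H + U
M((75 + 54) + 29, A(T)) - 1*18008 = (208 + ((75 + 54) + 29) + 2*(-12)*(12 - 12)) - 1*18008 = (208 + (129 + 29) + 2*(-12)*0) - 18008 = (208 + 158 + 0) - 18008 = 366 - 18008 = -17642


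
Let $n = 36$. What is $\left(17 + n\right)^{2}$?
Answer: $2809$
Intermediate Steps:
$\left(17 + n\right)^{2} = \left(17 + 36\right)^{2} = 53^{2} = 2809$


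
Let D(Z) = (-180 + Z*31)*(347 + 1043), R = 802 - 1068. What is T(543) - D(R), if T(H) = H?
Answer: 11712683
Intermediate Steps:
R = -266
D(Z) = -250200 + 43090*Z (D(Z) = (-180 + 31*Z)*1390 = -250200 + 43090*Z)
T(543) - D(R) = 543 - (-250200 + 43090*(-266)) = 543 - (-250200 - 11461940) = 543 - 1*(-11712140) = 543 + 11712140 = 11712683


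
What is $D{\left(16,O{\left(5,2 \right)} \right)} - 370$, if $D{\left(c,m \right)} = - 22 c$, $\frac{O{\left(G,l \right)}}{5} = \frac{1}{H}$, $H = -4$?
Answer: $-722$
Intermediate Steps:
$O{\left(G,l \right)} = - \frac{5}{4}$ ($O{\left(G,l \right)} = \frac{5}{-4} = 5 \left(- \frac{1}{4}\right) = - \frac{5}{4}$)
$D{\left(16,O{\left(5,2 \right)} \right)} - 370 = \left(-22\right) 16 - 370 = -352 - 370 = -722$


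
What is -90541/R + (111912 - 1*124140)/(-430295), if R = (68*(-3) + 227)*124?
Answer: -38924465339/1227201340 ≈ -31.718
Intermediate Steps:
R = 2852 (R = (-204 + 227)*124 = 23*124 = 2852)
-90541/R + (111912 - 1*124140)/(-430295) = -90541/2852 + (111912 - 1*124140)/(-430295) = -90541*1/2852 + (111912 - 124140)*(-1/430295) = -90541/2852 - 12228*(-1/430295) = -90541/2852 + 12228/430295 = -38924465339/1227201340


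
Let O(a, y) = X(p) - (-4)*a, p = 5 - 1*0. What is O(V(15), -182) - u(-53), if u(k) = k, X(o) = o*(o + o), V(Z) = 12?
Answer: 151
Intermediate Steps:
p = 5 (p = 5 + 0 = 5)
X(o) = 2*o² (X(o) = o*(2*o) = 2*o²)
O(a, y) = 50 + 4*a (O(a, y) = 2*5² - (-4)*a = 2*25 + 4*a = 50 + 4*a)
O(V(15), -182) - u(-53) = (50 + 4*12) - 1*(-53) = (50 + 48) + 53 = 98 + 53 = 151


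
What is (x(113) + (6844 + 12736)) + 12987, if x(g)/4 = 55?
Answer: 32787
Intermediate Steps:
x(g) = 220 (x(g) = 4*55 = 220)
(x(113) + (6844 + 12736)) + 12987 = (220 + (6844 + 12736)) + 12987 = (220 + 19580) + 12987 = 19800 + 12987 = 32787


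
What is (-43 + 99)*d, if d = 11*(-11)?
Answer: -6776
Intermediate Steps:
d = -121
(-43 + 99)*d = (-43 + 99)*(-121) = 56*(-121) = -6776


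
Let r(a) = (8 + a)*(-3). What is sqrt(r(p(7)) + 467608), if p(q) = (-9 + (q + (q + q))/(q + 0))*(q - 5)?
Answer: 2*sqrt(116905) ≈ 683.83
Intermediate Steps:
p(q) = 30 - 6*q (p(q) = (-9 + (q + 2*q)/q)*(-5 + q) = (-9 + (3*q)/q)*(-5 + q) = (-9 + 3)*(-5 + q) = -6*(-5 + q) = 30 - 6*q)
r(a) = -24 - 3*a
sqrt(r(p(7)) + 467608) = sqrt((-24 - 3*(30 - 6*7)) + 467608) = sqrt((-24 - 3*(30 - 42)) + 467608) = sqrt((-24 - 3*(-12)) + 467608) = sqrt((-24 + 36) + 467608) = sqrt(12 + 467608) = sqrt(467620) = 2*sqrt(116905)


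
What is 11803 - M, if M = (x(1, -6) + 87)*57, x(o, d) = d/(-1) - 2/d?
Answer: 6483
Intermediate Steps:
x(o, d) = -d - 2/d (x(o, d) = d*(-1) - 2/d = -d - 2/d)
M = 5320 (M = ((-1*(-6) - 2/(-6)) + 87)*57 = ((6 - 2*(-⅙)) + 87)*57 = ((6 + ⅓) + 87)*57 = (19/3 + 87)*57 = (280/3)*57 = 5320)
11803 - M = 11803 - 1*5320 = 11803 - 5320 = 6483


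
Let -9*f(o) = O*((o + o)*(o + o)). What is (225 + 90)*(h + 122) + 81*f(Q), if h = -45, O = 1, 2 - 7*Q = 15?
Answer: 1182411/49 ≈ 24131.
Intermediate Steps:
Q = -13/7 (Q = 2/7 - ⅐*15 = 2/7 - 15/7 = -13/7 ≈ -1.8571)
f(o) = -4*o²/9 (f(o) = -(o + o)*(o + o)/9 = -(2*o)*(2*o)/9 = -4*o²/9)
(225 + 90)*(h + 122) + 81*f(Q) = (225 + 90)*(-45 + 122) + 81*(-4*(-13/7)²/9) = 315*77 + 81*(-4/9*169/49) = 24255 + 81*(-676/441) = 24255 - 6084/49 = 1182411/49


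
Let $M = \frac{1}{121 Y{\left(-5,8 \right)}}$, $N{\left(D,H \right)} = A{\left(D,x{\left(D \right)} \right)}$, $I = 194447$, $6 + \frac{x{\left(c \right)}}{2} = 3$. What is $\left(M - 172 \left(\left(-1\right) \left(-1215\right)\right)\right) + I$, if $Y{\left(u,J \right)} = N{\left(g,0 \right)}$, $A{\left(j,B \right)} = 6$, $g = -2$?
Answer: $- \frac{10550957}{726} \approx -14533.0$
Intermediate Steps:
$x{\left(c \right)} = -6$ ($x{\left(c \right)} = -12 + 2 \cdot 3 = -12 + 6 = -6$)
$N{\left(D,H \right)} = 6$
$Y{\left(u,J \right)} = 6$
$M = \frac{1}{726}$ ($M = \frac{1}{121 \cdot 6} = \frac{1}{726} \approx 0.0013774$)
$\left(M - 172 \left(\left(-1\right) \left(-1215\right)\right)\right) + I = \left(\frac{1}{726} - 172 \left(\left(-1\right) \left(-1215\right)\right)\right) + 194447 = \left(\frac{1}{726} - 208980\right) + 194447 = - \frac{151719479}{726} + 194447 = - \frac{10550957}{726}$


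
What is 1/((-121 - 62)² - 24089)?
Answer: 1/9400 ≈ 0.00010638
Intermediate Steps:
1/((-121 - 62)² - 24089) = 1/((-183)² - 24089) = 1/(33489 - 24089) = 1/9400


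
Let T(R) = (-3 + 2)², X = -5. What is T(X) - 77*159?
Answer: -12242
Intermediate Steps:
T(R) = 1 (T(R) = (-1)² = 1)
T(X) - 77*159 = 1 - 77*159 = 1 - 12243 = -12242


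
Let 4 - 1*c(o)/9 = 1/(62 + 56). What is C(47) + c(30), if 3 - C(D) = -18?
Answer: 6717/118 ≈ 56.924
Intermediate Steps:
c(o) = 4239/118 (c(o) = 36 - 9/(62 + 56) = 36 - 9/118 = 4239/118)
C(D) = 21 (C(D) = 3 - 1*(-18) = 3 + 18 = 21)
C(47) + c(30) = 21 + 4239/118 = 6717/118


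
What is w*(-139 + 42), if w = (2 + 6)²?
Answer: -6208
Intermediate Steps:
w = 64 (w = 8² = 64)
w*(-139 + 42) = 64*(-139 + 42) = 64*(-97) = -6208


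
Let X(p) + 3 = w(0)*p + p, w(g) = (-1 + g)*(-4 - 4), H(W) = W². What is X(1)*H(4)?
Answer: 96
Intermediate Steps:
w(g) = 8 - 8*g (w(g) = (-1 + g)*(-8) = 8 - 8*g)
X(p) = -3 + 9*p (X(p) = -3 + ((8 - 8*0)*p + p) = -3 + ((8 + 0)*p + p) = -3 + (8*p + p) = -3 + 9*p)
X(1)*H(4) = (-3 + 9*1)*4² = (-3 + 9)*16 = 6*16 = 96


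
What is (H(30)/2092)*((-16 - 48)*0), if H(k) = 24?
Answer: 0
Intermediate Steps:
(H(30)/2092)*((-16 - 48)*0) = (24/2092)*((-16 - 48)*0) = (24*(1/2092))*(-64*0) = (6/523)*0 = 0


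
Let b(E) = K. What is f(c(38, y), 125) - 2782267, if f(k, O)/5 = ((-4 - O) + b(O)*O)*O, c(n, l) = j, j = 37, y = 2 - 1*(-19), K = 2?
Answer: -2706642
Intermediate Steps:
y = 21 (y = 2 + 19 = 21)
b(E) = 2
c(n, l) = 37
f(k, O) = 5*O*(-4 + O) (f(k, O) = 5*(((-4 - O) + 2*O)*O) = 5*((-4 + O)*O) = 5*(O*(-4 + O)) = 5*O*(-4 + O))
f(c(38, y), 125) - 2782267 = 5*125*(-4 + 125) - 2782267 = 5*125*121 - 2782267 = 75625 - 2782267 = -2706642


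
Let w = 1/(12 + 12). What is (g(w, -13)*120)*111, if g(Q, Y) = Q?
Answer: 555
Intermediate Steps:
w = 1/24 ≈ 0.041667
(g(w, -13)*120)*111 = ((1/24)*120)*111 = 5*111 = 555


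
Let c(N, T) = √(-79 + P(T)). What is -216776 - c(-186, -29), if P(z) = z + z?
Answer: -216776 - I*√137 ≈ -2.1678e+5 - 11.705*I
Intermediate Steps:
P(z) = 2*z
c(N, T) = √(-79 + 2*T)
-216776 - c(-186, -29) = -216776 - √(-79 + 2*(-29)) = -216776 - √(-79 - 58) = -216776 - √(-137) = -216776 - I*√137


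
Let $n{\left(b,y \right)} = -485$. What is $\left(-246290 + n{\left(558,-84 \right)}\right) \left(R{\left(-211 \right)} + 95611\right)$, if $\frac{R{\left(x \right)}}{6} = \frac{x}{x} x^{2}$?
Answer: $-89514423175$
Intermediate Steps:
$R{\left(x \right)} = 6 x^{2}$ ($R{\left(x \right)} = 6 \frac{x}{x} x^{2} = 6 \cdot 1 x^{2} = 6 x^{2}$)
$\left(-246290 + n{\left(558,-84 \right)}\right) \left(R{\left(-211 \right)} + 95611\right) = \left(-246290 - 485\right) \left(6 \left(-211\right)^{2} + 95611\right) = - 246775 \left(6 \cdot 44521 + 95611\right) = - 246775 \left(267126 + 95611\right) = \left(-246775\right) 362737 = -89514423175$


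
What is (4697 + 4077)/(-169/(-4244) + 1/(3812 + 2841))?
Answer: 247736802968/1128601 ≈ 2.1951e+5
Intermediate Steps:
(4697 + 4077)/(-169/(-4244) + 1/(3812 + 2841)) = 8774/(-169*(-1/4244) + 1/6653) = 8774/(169/4244 + 1/6653) = 8774/(1128601/28235332) = 8774*(28235332/1128601) = 247736802968/1128601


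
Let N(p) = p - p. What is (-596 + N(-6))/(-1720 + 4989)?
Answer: -596/3269 ≈ -0.18232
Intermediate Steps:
N(p) = 0
(-596 + N(-6))/(-1720 + 4989) = (-596 + 0)/(-1720 + 4989) = -596/3269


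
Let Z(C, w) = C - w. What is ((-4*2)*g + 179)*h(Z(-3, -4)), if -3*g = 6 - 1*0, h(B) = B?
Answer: 195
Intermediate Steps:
g = -2 (g = -(6 - 1*0)/3 = -(6 + 0)/3 = -⅓*6 = -2)
((-4*2)*g + 179)*h(Z(-3, -4)) = (-4*2*(-2) + 179)*(-3 - 1*(-4)) = (-8*(-2) + 179)*(-3 + 4) = (16 + 179)*1 = 195*1 = 195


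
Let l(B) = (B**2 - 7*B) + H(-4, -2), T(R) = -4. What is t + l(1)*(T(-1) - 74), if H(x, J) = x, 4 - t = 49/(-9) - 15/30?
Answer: 14219/18 ≈ 789.94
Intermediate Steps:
t = 179/18 (t = 4 - (49/(-9) - 15/30) = 4 - (49*(-1/9) - 15*1/30) = 4 - (-49/9 - 1/2) = 4 - 1*(-107/18) = 4 + 107/18 = 179/18 ≈ 9.9444)
l(B) = -4 + B**2 - 7*B (l(B) = (B**2 - 7*B) - 4 = -4 + B**2 - 7*B)
t + l(1)*(T(-1) - 74) = 179/18 + (-4 + 1**2 - 7*1)*(-4 - 74) = 179/18 + (-4 + 1 - 7)*(-78) = 179/18 - 10*(-78) = 179/18 + 780 = 14219/18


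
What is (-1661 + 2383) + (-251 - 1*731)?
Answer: -260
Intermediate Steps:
(-1661 + 2383) + (-251 - 1*731) = 722 + (-251 - 731) = 722 - 982 = -260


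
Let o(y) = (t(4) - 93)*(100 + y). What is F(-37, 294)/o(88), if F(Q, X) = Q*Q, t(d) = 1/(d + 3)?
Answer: -9583/122200 ≈ -0.078421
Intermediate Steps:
t(d) = 1/(3 + d)
F(Q, X) = Q**2
o(y) = -65000/7 - 650*y/7 (o(y) = (1/(3 + 4) - 93)*(100 + y) = (1/7 - 93)*(100 + y) = -650*(100 + y)/7 = -65000/7 - 650*y/7)
F(-37, 294)/o(88) = (-37)**2/(-65000/7 - 650/7*88) = 1369/(-65000/7 - 57200/7) = 1369/(-122200/7) = 1369*(-7/122200) = -9583/122200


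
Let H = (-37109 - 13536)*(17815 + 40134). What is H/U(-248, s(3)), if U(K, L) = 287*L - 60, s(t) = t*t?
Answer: -2934827105/2523 ≈ -1.1632e+6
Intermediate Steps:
s(t) = t**2
H = -2934827105 (H = -50645*57949 = -2934827105)
U(K, L) = -60 + 287*L
H/U(-248, s(3)) = -2934827105/(-60 + 287*3**2) = -2934827105/(-60 + 287*9) = -2934827105/(-60 + 2583) = -2934827105/2523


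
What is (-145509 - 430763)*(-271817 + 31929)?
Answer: 138240737536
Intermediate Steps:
(-145509 - 430763)*(-271817 + 31929) = -576272*(-239888) = 138240737536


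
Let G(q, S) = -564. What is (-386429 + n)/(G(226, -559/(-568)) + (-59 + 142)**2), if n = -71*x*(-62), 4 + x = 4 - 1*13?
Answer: -88731/1265 ≈ -70.143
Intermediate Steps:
x = -13 (x = -4 + (4 - 1*13) = -4 + (4 - 13) = -4 - 9 = -13)
n = -57226 (n = -71*(-13)*(-62) = 923*(-62) = -57226)
(-386429 + n)/(G(226, -559/(-568)) + (-59 + 142)**2) = (-386429 - 57226)/(-564 + (-59 + 142)**2) = -443655/(-564 + 83**2) = -443655/(-564 + 6889) = -443655/6325 = -443655*1/6325 = -88731/1265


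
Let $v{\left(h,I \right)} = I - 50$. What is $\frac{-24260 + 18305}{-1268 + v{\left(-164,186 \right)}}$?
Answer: $\frac{5955}{1132} \approx 5.2606$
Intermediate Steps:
$v{\left(h,I \right)} = -50 + I$
$\frac{-24260 + 18305}{-1268 + v{\left(-164,186 \right)}} = \frac{-24260 + 18305}{-1268 + \left(-50 + 186\right)} = - \frac{5955}{-1268 + 136} = - \frac{5955}{-1132} = \left(-5955\right) \left(- \frac{1}{1132}\right) = \frac{5955}{1132}$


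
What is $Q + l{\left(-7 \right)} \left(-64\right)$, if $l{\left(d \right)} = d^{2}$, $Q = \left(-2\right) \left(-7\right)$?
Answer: $-3122$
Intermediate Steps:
$Q = 14$
$Q + l{\left(-7 \right)} \left(-64\right) = 14 + \left(-7\right)^{2} \left(-64\right) = 14 + 49 \left(-64\right) = 14 - 3136 = -3122$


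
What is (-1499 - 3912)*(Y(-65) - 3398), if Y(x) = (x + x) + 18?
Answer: 18992610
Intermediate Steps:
Y(x) = 18 + 2*x (Y(x) = 2*x + 18 = 18 + 2*x)
(-1499 - 3912)*(Y(-65) - 3398) = (-1499 - 3912)*((18 + 2*(-65)) - 3398) = -5411*((18 - 130) - 3398) = -5411*(-112 - 3398) = -5411*(-3510) = 18992610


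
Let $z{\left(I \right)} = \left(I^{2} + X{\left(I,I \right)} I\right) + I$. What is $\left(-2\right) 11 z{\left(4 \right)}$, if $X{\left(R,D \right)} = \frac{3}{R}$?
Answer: $-506$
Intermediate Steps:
$z{\left(I \right)} = 3 + I + I^{2}$ ($z{\left(I \right)} = \left(I^{2} + \frac{3}{I} I\right) + I = \left(I^{2} + 3\right) + I = \left(3 + I^{2}\right) + I = 3 + I + I^{2}$)
$\left(-2\right) 11 z{\left(4 \right)} = \left(-2\right) 11 \left(3 + 4 \left(1 + 4\right)\right) = - 22 \left(3 + 4 \cdot 5\right) = - 22 \left(3 + 20\right) = \left(-22\right) 23 = -506$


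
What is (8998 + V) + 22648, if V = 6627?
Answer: 38273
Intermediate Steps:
(8998 + V) + 22648 = (8998 + 6627) + 22648 = 15625 + 22648 = 38273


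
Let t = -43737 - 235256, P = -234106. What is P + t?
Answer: -513099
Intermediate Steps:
t = -278993
P + t = -234106 - 278993 = -513099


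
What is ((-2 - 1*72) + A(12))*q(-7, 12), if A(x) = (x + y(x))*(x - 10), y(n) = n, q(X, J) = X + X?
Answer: 364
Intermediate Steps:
q(X, J) = 2*X
A(x) = 2*x*(-10 + x) (A(x) = (x + x)*(x - 10) = (2*x)*(-10 + x) = 2*x*(-10 + x))
((-2 - 1*72) + A(12))*q(-7, 12) = ((-2 - 1*72) + 2*12*(-10 + 12))*(2*(-7)) = ((-2 - 72) + 2*12*2)*(-14) = (-74 + 48)*(-14) = -26*(-14) = 364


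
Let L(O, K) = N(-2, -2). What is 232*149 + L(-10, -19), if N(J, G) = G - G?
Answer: 34568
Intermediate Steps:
N(J, G) = 0
L(O, K) = 0
232*149 + L(-10, -19) = 232*149 + 0 = 34568 + 0 = 34568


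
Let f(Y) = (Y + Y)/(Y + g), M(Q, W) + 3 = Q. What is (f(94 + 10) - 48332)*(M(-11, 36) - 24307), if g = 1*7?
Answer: 43491168908/37 ≈ 1.1754e+9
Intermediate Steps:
g = 7
M(Q, W) = -3 + Q
f(Y) = 2*Y/(7 + Y) (f(Y) = (Y + Y)/(Y + 7) = (2*Y)/(7 + Y) = 2*Y/(7 + Y))
(f(94 + 10) - 48332)*(M(-11, 36) - 24307) = (2*(94 + 10)/(7 + (94 + 10)) - 48332)*((-3 - 11) - 24307) = (2*104/(7 + 104) - 48332)*(-14 - 24307) = (2*104/111 - 48332)*(-24321) = (2*104*(1/111) - 48332)*(-24321) = (208/111 - 48332)*(-24321) = -5364644/111*(-24321) = 43491168908/37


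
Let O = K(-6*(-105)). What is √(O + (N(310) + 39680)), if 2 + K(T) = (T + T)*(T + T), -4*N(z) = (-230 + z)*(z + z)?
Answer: √1614878 ≈ 1270.8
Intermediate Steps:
N(z) = -z*(-230 + z)/2 (N(z) = -(-230 + z)*(z + z)/4 = -(-230 + z)*2*z/4 = -z*(-230 + z)/2)
K(T) = -2 + 4*T² (K(T) = -2 + (T + T)*(T + T) = -2 + (2*T)*(2*T) = -2 + 4*T²)
O = 1587598 (O = -2 + 4*(-6*(-105))² = -2 + 4*630² = -2 + 4*396900 = -2 + 1587600 = 1587598)
√(O + (N(310) + 39680)) = √(1587598 + ((½)*310*(230 - 1*310) + 39680)) = √(1587598 + ((½)*310*(230 - 310) + 39680)) = √(1587598 + ((½)*310*(-80) + 39680)) = √(1587598 + (-12400 + 39680)) = √(1587598 + 27280) = √1614878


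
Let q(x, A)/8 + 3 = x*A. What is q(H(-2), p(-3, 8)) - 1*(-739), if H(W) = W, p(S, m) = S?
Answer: 763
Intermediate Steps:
q(x, A) = -24 + 8*A*x (q(x, A) = -24 + 8*(x*A) = -24 + 8*(A*x) = -24 + 8*A*x)
q(H(-2), p(-3, 8)) - 1*(-739) = (-24 + 8*(-3)*(-2)) - 1*(-739) = (-24 + 48) + 739 = 24 + 739 = 763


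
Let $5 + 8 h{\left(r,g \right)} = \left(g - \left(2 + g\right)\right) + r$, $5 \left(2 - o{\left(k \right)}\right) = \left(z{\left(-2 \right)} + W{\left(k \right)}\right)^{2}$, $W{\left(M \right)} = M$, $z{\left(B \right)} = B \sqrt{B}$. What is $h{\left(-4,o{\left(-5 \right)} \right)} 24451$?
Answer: $- \frac{268961}{8} \approx -33620.0$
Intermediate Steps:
$z{\left(B \right)} = B^{\frac{3}{2}}$
$o{\left(k \right)} = 2 - \frac{\left(k - 2 i \sqrt{2}\right)^{2}}{5}$ ($o{\left(k \right)} = 2 - \frac{\left(\left(-2\right)^{\frac{3}{2}} + k\right)^{2}}{5} = 2 - \frac{\left(- 2 i \sqrt{2} + k\right)^{2}}{5} = 2 - \frac{\left(k - 2 i \sqrt{2}\right)^{2}}{5}$)
$h{\left(r,g \right)} = - \frac{7}{8} + \frac{r}{8}$ ($h{\left(r,g \right)} = - \frac{5}{8} + \frac{\left(g - \left(2 + g\right)\right) + r}{8} = - \frac{5}{8} + \frac{-2 + r}{8} = - \frac{5}{8} + \left(- \frac{1}{4} + \frac{r}{8}\right) = - \frac{7}{8} + \frac{r}{8}$)
$h{\left(-4,o{\left(-5 \right)} \right)} 24451 = \left(- \frac{7}{8} + \frac{1}{8} \left(-4\right)\right) 24451 = \left(- \frac{7}{8} - \frac{1}{2}\right) 24451 = \left(- \frac{11}{8}\right) 24451 = - \frac{268961}{8}$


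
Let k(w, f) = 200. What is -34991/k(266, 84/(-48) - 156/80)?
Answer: -34991/200 ≈ -174.96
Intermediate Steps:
-34991/k(266, 84/(-48) - 156/80) = -34991/200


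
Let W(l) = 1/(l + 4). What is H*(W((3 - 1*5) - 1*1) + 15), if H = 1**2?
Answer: 16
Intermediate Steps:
H = 1
W(l) = 1/(4 + l)
H*(W((3 - 1*5) - 1*1) + 15) = 1*(1/(4 + ((3 - 1*5) - 1*1)) + 15) = 1*(1/(4 + ((3 - 5) - 1)) + 15) = 1*(1/(4 + (-2 - 1)) + 15) = 1*(1/(4 - 3) + 15) = 1*(1/1 + 15) = 1*(1 + 15) = 1*16 = 16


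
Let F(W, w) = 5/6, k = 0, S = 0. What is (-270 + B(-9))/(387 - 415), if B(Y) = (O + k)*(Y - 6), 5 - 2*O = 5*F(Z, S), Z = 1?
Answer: 1105/112 ≈ 9.8661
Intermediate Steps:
F(W, w) = ⅚ (F(W, w) = 5*(⅙) = ⅚)
O = 5/12 (O = 5/2 - 5*5/(2*6) = 5/2 - ½*25/6 = 5/2 - 25/12 = 5/12 ≈ 0.41667)
B(Y) = -5/2 + 5*Y/12 (B(Y) = (5/12 + 0)*(Y - 6) = 5*(-6 + Y)/12 = -5/2 + 5*Y/12)
(-270 + B(-9))/(387 - 415) = (-270 + (-5/2 + (5/12)*(-9)))/(387 - 415) = (-270 + (-5/2 - 15/4))/(-28) = (-270 - 25/4)*(-1/28) = -1105/4*(-1/28) = 1105/112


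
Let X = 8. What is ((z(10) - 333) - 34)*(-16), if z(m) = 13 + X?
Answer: 5536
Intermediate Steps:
z(m) = 21 (z(m) = 13 + 8 = 21)
((z(10) - 333) - 34)*(-16) = ((21 - 333) - 34)*(-16) = (-312 - 34)*(-16) = -346*(-16) = 5536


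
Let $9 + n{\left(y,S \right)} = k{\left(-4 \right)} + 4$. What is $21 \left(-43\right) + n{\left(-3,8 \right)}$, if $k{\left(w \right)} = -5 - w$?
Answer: $-909$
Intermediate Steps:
$n{\left(y,S \right)} = -6$ ($n{\left(y,S \right)} = -9 + \left(\left(-5 - -4\right) + 4\right) = -9 + \left(\left(-5 + 4\right) + 4\right) = -9 + \left(-1 + 4\right) = -9 + 3 = -6$)
$21 \left(-43\right) + n{\left(-3,8 \right)} = 21 \left(-43\right) - 6 = -903 - 6 = -909$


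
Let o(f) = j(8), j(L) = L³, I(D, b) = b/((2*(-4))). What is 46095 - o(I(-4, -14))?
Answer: 45583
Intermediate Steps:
I(D, b) = -b/8 (I(D, b) = b/(-8) = b*(-⅛) = -b/8)
o(f) = 512 (o(f) = 8³ = 512)
46095 - o(I(-4, -14)) = 46095 - 1*512 = 46095 - 512 = 45583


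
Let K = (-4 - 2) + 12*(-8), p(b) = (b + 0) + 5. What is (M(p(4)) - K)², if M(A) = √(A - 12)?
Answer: (102 + I*√3)² ≈ 10401.0 + 353.34*I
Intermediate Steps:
p(b) = 5 + b (p(b) = b + 5 = 5 + b)
K = -102 (K = -6 - 96 = -102)
M(A) = √(-12 + A)
(M(p(4)) - K)² = (√(-12 + (5 + 4)) - 1*(-102))² = (√(-12 + 9) + 102)² = (√(-3) + 102)² = (I*√3 + 102)² = (102 + I*√3)²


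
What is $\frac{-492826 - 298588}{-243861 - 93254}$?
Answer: $\frac{791414}{337115} \approx 2.3476$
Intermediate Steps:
$\frac{-492826 - 298588}{-243861 - 93254} = - \frac{791414}{-337115} = \left(-791414\right) \left(- \frac{1}{337115}\right) = \frac{791414}{337115}$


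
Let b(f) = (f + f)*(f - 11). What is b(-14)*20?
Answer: 14000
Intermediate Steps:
b(f) = 2*f*(-11 + f) (b(f) = (2*f)*(-11 + f) = 2*f*(-11 + f))
b(-14)*20 = (2*(-14)*(-11 - 14))*20 = (2*(-14)*(-25))*20 = 700*20 = 14000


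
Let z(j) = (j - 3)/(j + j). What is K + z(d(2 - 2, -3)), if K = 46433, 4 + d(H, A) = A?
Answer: 325036/7 ≈ 46434.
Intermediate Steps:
d(H, A) = -4 + A
z(j) = (-3 + j)/(2*j) (z(j) = (-3 + j)/((2*j)) = (-3 + j)*(1/(2*j)) = (-3 + j)/(2*j))
K + z(d(2 - 2, -3)) = 46433 + (-3 + (-4 - 3))/(2*(-4 - 3)) = 46433 + (½)*(-3 - 7)/(-7) = 46433 + (½)*(-⅐)*(-10) = 46433 + 5/7 = 325036/7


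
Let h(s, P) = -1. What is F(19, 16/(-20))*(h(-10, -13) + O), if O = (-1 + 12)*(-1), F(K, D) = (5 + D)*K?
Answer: -4788/5 ≈ -957.60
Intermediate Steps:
F(K, D) = K*(5 + D)
O = -11 (O = 11*(-1) = -11)
F(19, 16/(-20))*(h(-10, -13) + O) = (19*(5 + 16/(-20)))*(-1 - 11) = (19*(5 + 16*(-1/20)))*(-12) = (19*(5 - 4/5))*(-12) = (19*(21/5))*(-12) = (399/5)*(-12) = -4788/5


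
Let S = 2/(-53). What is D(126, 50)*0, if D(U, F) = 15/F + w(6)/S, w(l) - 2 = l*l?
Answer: 0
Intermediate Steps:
w(l) = 2 + l² (w(l) = 2 + l*l = 2 + l²)
S = -2/53 (S = 2*(-1/53) = -2/53 ≈ -0.037736)
D(U, F) = -1007 + 15/F (D(U, F) = 15/F + (2 + 6²)/(-2/53) = 15/F + (2 + 36)*(-53/2) = 15/F + 38*(-53/2) = 15/F - 1007 = -1007 + 15/F)
D(126, 50)*0 = (-1007 + 15/50)*0 = (-1007 + 15*(1/50))*0 = (-1007 + 3/10)*0 = -10067/10*0 = 0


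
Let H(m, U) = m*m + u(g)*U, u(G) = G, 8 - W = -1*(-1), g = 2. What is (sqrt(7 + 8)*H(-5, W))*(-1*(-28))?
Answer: 1092*sqrt(15) ≈ 4229.3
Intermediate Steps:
W = 7 (W = 8 - (-1)*(-1) = 8 - 1*1 = 8 - 1 = 7)
H(m, U) = m**2 + 2*U (H(m, U) = m*m + 2*U = m**2 + 2*U)
(sqrt(7 + 8)*H(-5, W))*(-1*(-28)) = (sqrt(7 + 8)*((-5)**2 + 2*7))*(-1*(-28)) = (sqrt(15)*(25 + 14))*28 = (sqrt(15)*39)*28 = (39*sqrt(15))*28 = 1092*sqrt(15)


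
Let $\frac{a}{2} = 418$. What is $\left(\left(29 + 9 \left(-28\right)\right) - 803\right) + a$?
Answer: $-190$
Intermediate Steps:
$a = 836$ ($a = 2 \cdot 418 = 836$)
$\left(\left(29 + 9 \left(-28\right)\right) - 803\right) + a = \left(\left(29 + 9 \left(-28\right)\right) - 803\right) + 836 = \left(\left(29 - 252\right) - 803\right) + 836 = \left(-223 - 803\right) + 836 = -1026 + 836 = -190$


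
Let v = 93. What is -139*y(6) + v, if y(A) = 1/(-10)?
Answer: 1069/10 ≈ 106.90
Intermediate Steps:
y(A) = -⅒
-139*y(6) + v = -139*(-⅒) + 93 = 139/10 + 93 = 1069/10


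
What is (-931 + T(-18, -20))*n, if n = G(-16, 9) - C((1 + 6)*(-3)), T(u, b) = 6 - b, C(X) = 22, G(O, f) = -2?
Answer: 21720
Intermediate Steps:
n = -24 (n = -2 - 1*22 = -2 - 22 = -24)
(-931 + T(-18, -20))*n = (-931 + (6 - 1*(-20)))*(-24) = (-931 + (6 + 20))*(-24) = (-931 + 26)*(-24) = -905*(-24) = 21720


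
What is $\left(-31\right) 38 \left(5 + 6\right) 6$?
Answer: $-77748$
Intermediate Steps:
$\left(-31\right) 38 \left(5 + 6\right) 6 = - 1178 \cdot 11 \cdot 6 = \left(-1178\right) 66 = -77748$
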